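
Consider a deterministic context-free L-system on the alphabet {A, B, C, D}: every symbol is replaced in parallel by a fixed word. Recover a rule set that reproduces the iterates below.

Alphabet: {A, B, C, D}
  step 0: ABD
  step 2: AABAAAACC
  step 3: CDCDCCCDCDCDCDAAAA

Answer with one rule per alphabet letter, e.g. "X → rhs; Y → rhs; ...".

A->CD, B->CC, C->AA, D->B

  step 2 ⇒ step 3: AABAAAACC ⇒ CD·CD·CC·CD·CD·CD·CD·AA·AA
    A ↦ CD
    B ↦ CC
    C ↦ AA
    D ↦ B  (constrained at step 0)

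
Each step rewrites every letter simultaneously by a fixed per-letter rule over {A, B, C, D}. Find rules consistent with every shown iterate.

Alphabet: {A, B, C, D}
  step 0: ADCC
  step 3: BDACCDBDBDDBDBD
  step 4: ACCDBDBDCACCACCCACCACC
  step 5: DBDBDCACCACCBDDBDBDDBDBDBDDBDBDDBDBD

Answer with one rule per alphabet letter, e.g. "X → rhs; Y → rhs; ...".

A->D, B->AC, C->BD, D->C

  step 4 ⇒ step 5: ACCDBDBDCACCACCCACCACC ⇒ D·BD·BD·C·AC·C·AC·C·BD·D·BD·BD·D·BD·BD·BD·D·BD·BD·D·BD·BD
    A ↦ D
    B ↦ AC
    C ↦ BD
    D ↦ C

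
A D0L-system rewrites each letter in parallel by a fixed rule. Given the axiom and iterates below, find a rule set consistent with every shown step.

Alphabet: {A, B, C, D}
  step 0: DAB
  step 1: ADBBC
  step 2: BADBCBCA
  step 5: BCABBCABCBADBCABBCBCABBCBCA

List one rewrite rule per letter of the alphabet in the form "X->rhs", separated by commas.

  step 1 ⇒ step 2: ADBBC ⇒ B·AD·BC·BC·A
    A ↦ B
    B ↦ BC
    C ↦ A
    D ↦ AD

A->B, B->BC, C->A, D->AD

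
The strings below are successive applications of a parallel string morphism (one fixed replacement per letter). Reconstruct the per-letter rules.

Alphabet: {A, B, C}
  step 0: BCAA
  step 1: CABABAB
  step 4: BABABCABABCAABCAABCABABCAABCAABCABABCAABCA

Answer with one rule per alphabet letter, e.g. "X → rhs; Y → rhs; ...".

  step 0 ⇒ step 1: BCAA ⇒ CA·B·AB·AB
    A ↦ AB
    B ↦ CA
    C ↦ B

A->AB, B->CA, C->B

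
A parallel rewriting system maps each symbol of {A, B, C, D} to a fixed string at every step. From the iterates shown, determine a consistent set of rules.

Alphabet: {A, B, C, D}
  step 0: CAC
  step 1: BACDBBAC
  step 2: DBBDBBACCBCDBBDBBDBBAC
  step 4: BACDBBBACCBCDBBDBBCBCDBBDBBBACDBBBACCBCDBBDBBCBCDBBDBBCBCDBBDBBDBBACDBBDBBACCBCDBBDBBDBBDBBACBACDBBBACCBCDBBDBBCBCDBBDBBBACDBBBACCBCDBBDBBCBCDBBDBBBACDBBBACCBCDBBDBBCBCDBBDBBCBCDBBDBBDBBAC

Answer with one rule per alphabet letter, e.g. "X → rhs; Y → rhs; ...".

  step 1 ⇒ step 2: BACDBBAC ⇒ DBB·DB·BAC·CBC·DBB·DBB·DB·BAC
    A ↦ DB
    B ↦ DBB
    C ↦ BAC
    D ↦ CBC

A->DB, B->DBB, C->BAC, D->CBC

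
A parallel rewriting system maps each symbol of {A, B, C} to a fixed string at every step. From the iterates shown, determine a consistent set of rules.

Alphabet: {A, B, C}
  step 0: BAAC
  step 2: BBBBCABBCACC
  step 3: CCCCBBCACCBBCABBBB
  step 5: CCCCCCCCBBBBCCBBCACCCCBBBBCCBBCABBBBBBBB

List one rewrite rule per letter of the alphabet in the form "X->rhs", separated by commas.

  step 2 ⇒ step 3: BBBBCABBCACC ⇒ C·C·C·C·BB·CA·C·C·BB·CA·BB·BB
    A ↦ CA
    B ↦ C
    C ↦ BB

A->CA, B->C, C->BB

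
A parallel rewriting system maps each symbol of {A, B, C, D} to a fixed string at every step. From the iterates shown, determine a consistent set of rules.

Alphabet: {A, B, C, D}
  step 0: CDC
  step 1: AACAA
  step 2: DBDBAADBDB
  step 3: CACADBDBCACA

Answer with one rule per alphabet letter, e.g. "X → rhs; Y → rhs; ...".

A->DB, B->A, C->AA, D->C

  step 2 ⇒ step 3: DBDBAADBDB ⇒ C·A·C·A·DB·DB·C·A·C·A
    A ↦ DB
    B ↦ A
    D ↦ C
  step 0 ⇒ step 1: CDC ⇒ AA·C·AA
    C ↦ AA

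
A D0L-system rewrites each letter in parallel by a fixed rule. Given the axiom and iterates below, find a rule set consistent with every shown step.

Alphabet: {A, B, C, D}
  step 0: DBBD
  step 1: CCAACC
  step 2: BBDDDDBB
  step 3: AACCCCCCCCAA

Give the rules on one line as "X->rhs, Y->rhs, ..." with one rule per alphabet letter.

A->DD, B->A, C->B, D->CC

  step 2 ⇒ step 3: BBDDDDBB ⇒ A·A·CC·CC·CC·CC·A·A
    B ↦ A
    D ↦ CC
  step 1 ⇒ step 2: CCAACC ⇒ B·B·DD·DD·B·B
    A ↦ DD
  step 1 ⇒ step 2: CCAACC ⇒ B·B·DD·DD·B·B
    C ↦ B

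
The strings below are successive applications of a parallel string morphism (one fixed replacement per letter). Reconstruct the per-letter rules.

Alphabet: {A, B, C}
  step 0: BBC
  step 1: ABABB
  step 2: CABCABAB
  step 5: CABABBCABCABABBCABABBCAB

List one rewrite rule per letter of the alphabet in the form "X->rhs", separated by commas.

A->C, B->AB, C->B

  step 1 ⇒ step 2: ABABB ⇒ C·AB·C·AB·AB
    A ↦ C
    B ↦ AB
  step 0 ⇒ step 1: BBC ⇒ AB·AB·B
    C ↦ B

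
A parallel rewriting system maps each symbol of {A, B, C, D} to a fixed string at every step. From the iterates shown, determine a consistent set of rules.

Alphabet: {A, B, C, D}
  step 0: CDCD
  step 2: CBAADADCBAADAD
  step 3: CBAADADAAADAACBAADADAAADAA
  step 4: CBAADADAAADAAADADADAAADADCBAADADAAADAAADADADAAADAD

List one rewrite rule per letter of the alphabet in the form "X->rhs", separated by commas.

  step 3 ⇒ step 4: CBAADADAAADAACBAADADAAADAA ⇒ CB·A·AD·AD·AA·AD·AA·AD·AD·AD·AA·AD·AD·CB·A·AD·AD·AA·AD·AA·AD·AD·AD·AA·AD·AD
    A ↦ AD
    B ↦ A
    C ↦ CB
    D ↦ AA

A->AD, B->A, C->CB, D->AA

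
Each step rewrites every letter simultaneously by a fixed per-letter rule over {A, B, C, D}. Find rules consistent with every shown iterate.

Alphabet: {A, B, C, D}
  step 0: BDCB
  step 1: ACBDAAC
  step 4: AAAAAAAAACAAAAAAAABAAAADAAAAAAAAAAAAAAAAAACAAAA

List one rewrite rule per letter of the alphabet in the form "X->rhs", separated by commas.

  step 0 ⇒ step 1: BDCB ⇒ AC·B·DA·AC
    B ↦ AC
    C ↦ DA
    D ↦ B
    A ↦ AA  (constrained at step 1)

A->AA, B->AC, C->DA, D->B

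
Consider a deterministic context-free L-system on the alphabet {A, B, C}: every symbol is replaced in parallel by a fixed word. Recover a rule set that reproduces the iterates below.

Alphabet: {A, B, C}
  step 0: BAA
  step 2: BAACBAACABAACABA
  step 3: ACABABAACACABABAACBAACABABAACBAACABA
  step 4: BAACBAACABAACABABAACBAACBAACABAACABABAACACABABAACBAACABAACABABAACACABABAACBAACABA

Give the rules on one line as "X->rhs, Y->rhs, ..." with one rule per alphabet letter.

A->BA, B->ACA, C->AC

  step 3 ⇒ step 4: ACABABAACACABABAACBAACABABAACBAACABA ⇒ BA·AC·BA·ACA·BA·ACA·BA·BA·AC·BA·AC·BA·ACA·BA·ACA·BA·BA·AC·ACA·BA·BA·AC·BA·ACA·BA·ACA·BA·BA·AC·ACA·BA·BA·AC·BA·ACA·BA
    A ↦ BA
    B ↦ ACA
    C ↦ AC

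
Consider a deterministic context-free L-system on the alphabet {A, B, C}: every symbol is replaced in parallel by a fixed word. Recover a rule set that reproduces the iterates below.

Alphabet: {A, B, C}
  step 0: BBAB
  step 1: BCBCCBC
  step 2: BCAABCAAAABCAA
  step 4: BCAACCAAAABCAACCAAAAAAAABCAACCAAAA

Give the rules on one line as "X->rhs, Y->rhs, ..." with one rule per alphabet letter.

A->C, B->BC, C->AA

  step 1 ⇒ step 2: BCBCCBC ⇒ BC·AA·BC·AA·AA·BC·AA
    B ↦ BC
    C ↦ AA
  step 0 ⇒ step 1: BBAB ⇒ BC·BC·C·BC
    A ↦ C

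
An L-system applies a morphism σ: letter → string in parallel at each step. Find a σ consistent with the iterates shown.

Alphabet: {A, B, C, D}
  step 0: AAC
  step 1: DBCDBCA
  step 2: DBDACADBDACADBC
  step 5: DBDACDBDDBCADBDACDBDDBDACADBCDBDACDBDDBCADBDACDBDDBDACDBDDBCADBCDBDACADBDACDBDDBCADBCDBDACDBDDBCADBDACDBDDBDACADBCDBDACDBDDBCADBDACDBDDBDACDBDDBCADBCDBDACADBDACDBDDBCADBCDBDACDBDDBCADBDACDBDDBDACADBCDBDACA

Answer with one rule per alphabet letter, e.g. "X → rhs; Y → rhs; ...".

A->DBC, B->AC, C->A, D->DBD

  step 1 ⇒ step 2: DBCDBCA ⇒ DBD·AC·A·DBD·AC·A·DBC
    A ↦ DBC
    B ↦ AC
    C ↦ A
    D ↦ DBD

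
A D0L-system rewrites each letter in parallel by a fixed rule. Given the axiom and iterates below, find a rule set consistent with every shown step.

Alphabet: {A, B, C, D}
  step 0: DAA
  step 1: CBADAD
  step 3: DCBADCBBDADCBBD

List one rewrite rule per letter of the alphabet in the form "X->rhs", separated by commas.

A->AD, B->D, C->B, D->CB

  step 0 ⇒ step 1: DAA ⇒ CB·AD·AD
    A ↦ AD
    D ↦ CB
    B ↦ D  (constrained at step 1)
    C ↦ B  (constrained at step 1)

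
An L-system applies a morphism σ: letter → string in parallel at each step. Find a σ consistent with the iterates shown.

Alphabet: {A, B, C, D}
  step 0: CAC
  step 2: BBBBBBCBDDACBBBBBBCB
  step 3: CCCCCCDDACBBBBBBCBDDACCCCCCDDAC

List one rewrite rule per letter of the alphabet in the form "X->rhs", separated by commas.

  step 2 ⇒ step 3: BBBBBBCBDDACBBBBBBCB ⇒ C·C·C·C·C·C·DDA·C·BBB·BBB·CB·DDA·C·C·C·C·C·C·DDA·C
    A ↦ CB
    B ↦ C
    C ↦ DDA
    D ↦ BBB

A->CB, B->C, C->DDA, D->BBB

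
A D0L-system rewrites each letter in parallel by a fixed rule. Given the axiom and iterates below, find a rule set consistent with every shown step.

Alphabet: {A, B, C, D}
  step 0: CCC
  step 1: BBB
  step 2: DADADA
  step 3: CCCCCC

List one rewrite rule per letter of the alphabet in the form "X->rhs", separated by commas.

  step 2 ⇒ step 3: DADADA ⇒ C·C·C·C·C·C
    A ↦ C
    D ↦ C
  step 1 ⇒ step 2: BBB ⇒ DA·DA·DA
    B ↦ DA
  step 0 ⇒ step 1: CCC ⇒ B·B·B
    C ↦ B

A->C, B->DA, C->B, D->C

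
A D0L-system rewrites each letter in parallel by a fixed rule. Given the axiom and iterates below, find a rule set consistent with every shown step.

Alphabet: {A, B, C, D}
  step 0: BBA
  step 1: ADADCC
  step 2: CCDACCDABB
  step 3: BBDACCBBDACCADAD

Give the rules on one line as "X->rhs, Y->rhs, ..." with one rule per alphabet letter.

A->CC, B->AD, C->B, D->DA

  step 2 ⇒ step 3: CCDACCDABB ⇒ B·B·DA·CC·B·B·DA·CC·AD·AD
    A ↦ CC
    B ↦ AD
    C ↦ B
    D ↦ DA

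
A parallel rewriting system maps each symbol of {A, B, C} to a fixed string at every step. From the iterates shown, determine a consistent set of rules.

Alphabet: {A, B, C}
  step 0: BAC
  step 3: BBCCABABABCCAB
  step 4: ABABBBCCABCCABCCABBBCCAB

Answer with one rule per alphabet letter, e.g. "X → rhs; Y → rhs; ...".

A->CC, B->AB, C->B

  step 3 ⇒ step 4: BBCCABABABCCAB ⇒ AB·AB·B·B·CC·AB·CC·AB·CC·AB·B·B·CC·AB
    A ↦ CC
    B ↦ AB
    C ↦ B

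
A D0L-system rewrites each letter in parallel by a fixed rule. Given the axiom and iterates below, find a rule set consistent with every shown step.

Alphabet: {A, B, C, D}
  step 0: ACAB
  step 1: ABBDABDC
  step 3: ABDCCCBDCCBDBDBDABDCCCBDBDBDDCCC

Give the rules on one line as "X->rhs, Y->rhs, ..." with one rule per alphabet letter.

  step 0 ⇒ step 1: ACAB ⇒ AB·BD·AB·DC
    A ↦ AB
    B ↦ DC
    C ↦ BD
    D ↦ CC  (constrained at step 1)

A->AB, B->DC, C->BD, D->CC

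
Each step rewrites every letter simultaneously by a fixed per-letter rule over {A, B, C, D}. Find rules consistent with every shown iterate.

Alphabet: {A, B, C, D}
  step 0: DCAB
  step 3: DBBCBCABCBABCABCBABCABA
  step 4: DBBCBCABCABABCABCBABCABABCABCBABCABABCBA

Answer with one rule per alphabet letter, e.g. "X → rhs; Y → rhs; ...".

A->BA, B->BC, C->A, D->DB

  step 3 ⇒ step 4: DBBCBCABCBABCABCBABCABA ⇒ DB·BC·BC·A·BC·A·BA·BC·A·BC·BA·BC·A·BA·BC·A·BC·BA·BC·A·BA·BC·BA
    A ↦ BA
    B ↦ BC
    C ↦ A
    D ↦ DB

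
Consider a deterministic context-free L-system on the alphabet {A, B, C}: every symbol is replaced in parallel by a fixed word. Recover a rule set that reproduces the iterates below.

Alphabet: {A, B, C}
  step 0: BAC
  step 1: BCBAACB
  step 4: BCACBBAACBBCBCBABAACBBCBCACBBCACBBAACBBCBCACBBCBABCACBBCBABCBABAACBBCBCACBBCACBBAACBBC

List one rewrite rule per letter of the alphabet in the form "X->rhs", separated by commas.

A->BA, B->BC, C->ACB

  step 0 ⇒ step 1: BAC ⇒ BC·BA·ACB
    A ↦ BA
    B ↦ BC
    C ↦ ACB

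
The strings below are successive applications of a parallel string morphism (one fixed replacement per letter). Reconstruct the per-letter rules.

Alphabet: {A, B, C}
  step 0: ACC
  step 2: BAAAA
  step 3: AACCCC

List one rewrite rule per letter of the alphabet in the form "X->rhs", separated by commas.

  step 2 ⇒ step 3: BAAAA ⇒ AA·C·C·C·C
    A ↦ C
    B ↦ AA
    C ↦ B  (constrained at step 0)

A->C, B->AA, C->B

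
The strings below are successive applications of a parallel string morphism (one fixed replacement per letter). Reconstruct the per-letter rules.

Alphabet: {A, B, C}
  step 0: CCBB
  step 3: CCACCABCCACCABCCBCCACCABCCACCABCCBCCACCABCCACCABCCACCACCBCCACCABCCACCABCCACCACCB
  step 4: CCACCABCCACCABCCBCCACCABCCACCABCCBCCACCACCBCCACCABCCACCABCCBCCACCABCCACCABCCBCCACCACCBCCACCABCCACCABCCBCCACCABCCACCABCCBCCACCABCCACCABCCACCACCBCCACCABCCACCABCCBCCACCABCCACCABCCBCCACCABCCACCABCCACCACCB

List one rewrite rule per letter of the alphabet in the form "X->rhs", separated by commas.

  step 3 ⇒ step 4: CCACCABCCACCABCCBCCACCABCCACCABCCBCCACCABCCACCABCCACCACCBCCACCABCCACCABCCACCACCB ⇒ CCA·CCA·B·CCA·CCA·B·CCB·CCA·CCA·B·CCA·CCA·B·CCB·CCA·CCA·CCB·CCA·CCA·B·CCA·CCA·B·CCB·CCA·CCA·B·CCA·CCA·B·CCB·CCA·CCA·CCB·CCA·CCA·B·CCA·CCA·B·CCB·CCA·CCA·B·CCA·CCA·B·CCB·CCA·CCA·B·CCA·CCA·B·CCA·CCA·CCB·CCA·CCA·B·CCA·CCA·B·CCB·CCA·CCA·B·CCA·CCA·B·CCB·CCA·CCA·B·CCA·CCA·B·CCA·CCA·CCB
    A ↦ B
    B ↦ CCB
    C ↦ CCA

A->B, B->CCB, C->CCA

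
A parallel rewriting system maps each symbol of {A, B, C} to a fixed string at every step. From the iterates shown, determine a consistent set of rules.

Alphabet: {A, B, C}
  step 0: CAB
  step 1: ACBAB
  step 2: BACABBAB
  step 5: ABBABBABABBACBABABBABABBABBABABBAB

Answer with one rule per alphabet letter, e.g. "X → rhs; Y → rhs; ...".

A->B, B->AB, C->AC

  step 1 ⇒ step 2: ACBAB ⇒ B·AC·AB·B·AB
    A ↦ B
    B ↦ AB
    C ↦ AC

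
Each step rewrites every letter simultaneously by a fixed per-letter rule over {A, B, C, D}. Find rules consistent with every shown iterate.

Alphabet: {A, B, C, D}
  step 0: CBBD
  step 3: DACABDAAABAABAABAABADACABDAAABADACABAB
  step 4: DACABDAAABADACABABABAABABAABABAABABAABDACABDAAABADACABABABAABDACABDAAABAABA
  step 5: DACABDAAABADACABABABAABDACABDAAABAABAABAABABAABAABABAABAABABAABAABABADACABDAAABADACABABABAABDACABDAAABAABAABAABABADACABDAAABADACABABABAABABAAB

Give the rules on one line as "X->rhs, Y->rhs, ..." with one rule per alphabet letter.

  step 4 ⇒ step 5: DACABDAAABADACABABABAABABAABABAABABAABDACABDAAABADACABABABAABDACABDAAABAABA ⇒ DAC·AB·DAA·AB·A·DAC·AB·AB·AB·A·AB·DAC·AB·DAA·AB·A·AB·A·AB·A·AB·AB·A·AB·A·AB·AB·A·AB·A·AB·AB·A·AB·A·AB·AB·A·DAC·AB·DAA·AB·A·DAC·AB·AB·AB·A·AB·DAC·AB·DAA·AB·A·AB·A·AB·A·AB·AB·A·DAC·AB·DAA·AB·A·DAC·AB·AB·AB·A·AB·AB·A·AB
    A ↦ AB
    B ↦ A
    C ↦ DAA
    D ↦ DAC

A->AB, B->A, C->DAA, D->DAC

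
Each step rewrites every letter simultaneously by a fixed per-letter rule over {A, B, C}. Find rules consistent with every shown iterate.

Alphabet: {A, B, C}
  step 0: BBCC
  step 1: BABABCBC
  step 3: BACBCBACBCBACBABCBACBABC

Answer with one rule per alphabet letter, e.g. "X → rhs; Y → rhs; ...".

  step 0 ⇒ step 1: BBCC ⇒ BA·BA·BC·BC
    B ↦ BA
    C ↦ BC
    A ↦ C  (constrained at step 1)

A->C, B->BA, C->BC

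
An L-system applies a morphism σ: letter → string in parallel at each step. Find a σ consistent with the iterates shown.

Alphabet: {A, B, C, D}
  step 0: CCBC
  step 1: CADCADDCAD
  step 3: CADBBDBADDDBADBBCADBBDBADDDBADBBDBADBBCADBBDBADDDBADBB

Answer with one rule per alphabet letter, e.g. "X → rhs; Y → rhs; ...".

A->BB, B->D, C->CAD, D->DBA

  step 0 ⇒ step 1: CCBC ⇒ CAD·CAD·D·CAD
    B ↦ D
    C ↦ CAD
    A ↦ BB  (constrained at step 1)
    D ↦ DBA  (constrained at step 1)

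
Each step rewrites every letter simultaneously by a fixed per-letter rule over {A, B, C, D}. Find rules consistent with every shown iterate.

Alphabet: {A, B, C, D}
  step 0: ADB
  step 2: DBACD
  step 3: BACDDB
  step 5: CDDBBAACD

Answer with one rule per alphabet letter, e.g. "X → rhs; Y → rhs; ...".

A->CD, B->A, C->D, D->B

  step 2 ⇒ step 3: DBACD ⇒ B·A·CD·D·B
    A ↦ CD
    B ↦ A
    C ↦ D
    D ↦ B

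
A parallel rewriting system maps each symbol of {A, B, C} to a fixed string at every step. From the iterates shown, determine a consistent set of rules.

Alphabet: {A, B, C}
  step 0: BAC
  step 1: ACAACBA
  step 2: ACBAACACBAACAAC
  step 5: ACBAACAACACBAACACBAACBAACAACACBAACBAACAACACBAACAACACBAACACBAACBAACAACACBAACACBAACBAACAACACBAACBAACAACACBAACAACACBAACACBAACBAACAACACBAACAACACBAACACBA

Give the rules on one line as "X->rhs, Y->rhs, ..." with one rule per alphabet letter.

A->AC, B->ACA, C->BA

  step 1 ⇒ step 2: ACAACBA ⇒ AC·BA·AC·AC·BA·ACA·AC
    A ↦ AC
    B ↦ ACA
    C ↦ BA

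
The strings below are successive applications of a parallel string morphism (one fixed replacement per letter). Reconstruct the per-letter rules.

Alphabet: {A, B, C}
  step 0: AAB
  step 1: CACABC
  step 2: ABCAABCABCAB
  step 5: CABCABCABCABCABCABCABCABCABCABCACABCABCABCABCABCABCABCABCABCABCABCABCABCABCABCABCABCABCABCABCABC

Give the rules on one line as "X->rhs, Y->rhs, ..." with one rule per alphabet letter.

A->CA, B->BC, C->AB

  step 1 ⇒ step 2: CACABC ⇒ AB·CA·AB·CA·BC·AB
    A ↦ CA
    B ↦ BC
    C ↦ AB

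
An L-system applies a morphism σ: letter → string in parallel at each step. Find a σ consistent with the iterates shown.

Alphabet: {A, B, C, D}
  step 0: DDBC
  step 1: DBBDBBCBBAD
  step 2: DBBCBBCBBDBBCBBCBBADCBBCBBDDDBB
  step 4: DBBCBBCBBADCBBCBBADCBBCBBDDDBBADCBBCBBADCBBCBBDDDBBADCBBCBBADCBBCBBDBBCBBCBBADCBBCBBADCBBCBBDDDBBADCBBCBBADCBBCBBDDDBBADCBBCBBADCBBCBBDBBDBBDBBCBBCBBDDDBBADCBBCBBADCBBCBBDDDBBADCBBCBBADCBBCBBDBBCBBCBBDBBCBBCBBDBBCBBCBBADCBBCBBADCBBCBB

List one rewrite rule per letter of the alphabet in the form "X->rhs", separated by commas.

  step 1 ⇒ step 2: DBBDBBCBBAD ⇒ DBB·CBB·CBB·DBB·CBB·CBB·AD·CBB·CBB·DD·DBB
    A ↦ DD
    B ↦ CBB
    C ↦ AD
    D ↦ DBB

A->DD, B->CBB, C->AD, D->DBB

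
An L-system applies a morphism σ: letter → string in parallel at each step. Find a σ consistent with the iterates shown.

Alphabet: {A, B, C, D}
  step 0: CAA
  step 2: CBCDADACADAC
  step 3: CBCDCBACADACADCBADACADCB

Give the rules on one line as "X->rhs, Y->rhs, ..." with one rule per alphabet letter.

A->AD, B->CD, C->CB, D->AC

  step 2 ⇒ step 3: CBCDADACADAC ⇒ CB·CD·CB·AC·AD·AC·AD·CB·AD·AC·AD·CB
    A ↦ AD
    B ↦ CD
    C ↦ CB
    D ↦ AC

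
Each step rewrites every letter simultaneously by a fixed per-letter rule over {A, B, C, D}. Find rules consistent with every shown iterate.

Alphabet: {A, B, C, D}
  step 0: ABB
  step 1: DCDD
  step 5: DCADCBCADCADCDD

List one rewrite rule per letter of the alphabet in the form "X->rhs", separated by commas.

A->DC, B->D, C->CA, D->B

  step 0 ⇒ step 1: ABB ⇒ DC·D·D
    A ↦ DC
    B ↦ D
    C ↦ CA  (constrained at step 1)
    D ↦ B  (constrained at step 1)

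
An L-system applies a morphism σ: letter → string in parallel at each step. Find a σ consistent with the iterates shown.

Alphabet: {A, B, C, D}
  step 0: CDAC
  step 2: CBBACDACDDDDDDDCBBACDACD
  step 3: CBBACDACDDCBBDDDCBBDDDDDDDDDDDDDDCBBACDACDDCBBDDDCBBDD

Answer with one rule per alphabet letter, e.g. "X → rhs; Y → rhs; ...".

A->D, B->ACD, C->CBB, D->DD

  step 2 ⇒ step 3: CBBACDACDDDDDDDCBBACDACD ⇒ CBB·ACD·ACD·D·CBB·DD·D·CBB·DD·DD·DD·DD·DD·DD·DD·CBB·ACD·ACD·D·CBB·DD·D·CBB·DD
    A ↦ D
    B ↦ ACD
    C ↦ CBB
    D ↦ DD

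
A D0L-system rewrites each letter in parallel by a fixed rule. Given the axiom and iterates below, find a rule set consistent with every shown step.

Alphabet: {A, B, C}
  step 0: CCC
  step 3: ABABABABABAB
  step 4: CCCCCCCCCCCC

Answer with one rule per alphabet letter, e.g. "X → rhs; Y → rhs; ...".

  step 3 ⇒ step 4: ABABABABABAB ⇒ C·C·C·C·C·C·C·C·C·C·C·C
    A ↦ C
    B ↦ C
    C ↦ AB  (constrained at step 0)

A->C, B->C, C->AB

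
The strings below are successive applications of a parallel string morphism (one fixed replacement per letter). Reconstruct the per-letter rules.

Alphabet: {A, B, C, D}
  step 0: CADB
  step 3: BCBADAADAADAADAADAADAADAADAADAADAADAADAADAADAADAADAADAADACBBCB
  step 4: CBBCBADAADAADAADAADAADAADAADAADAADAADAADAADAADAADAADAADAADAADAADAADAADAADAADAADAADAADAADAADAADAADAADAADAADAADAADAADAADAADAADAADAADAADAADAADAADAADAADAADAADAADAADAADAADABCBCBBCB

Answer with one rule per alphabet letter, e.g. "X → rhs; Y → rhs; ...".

A->ADA, B->CB, C->B, D->ADA

  step 3 ⇒ step 4: BCBADAADAADAADAADAADAADAADAADAADAADAADAADAADAADAADAADAADACBBCB ⇒ CB·B·CB·ADA·ADA·ADA·ADA·ADA·ADA·ADA·ADA·ADA·ADA·ADA·ADA·ADA·ADA·ADA·ADA·ADA·ADA·ADA·ADA·ADA·ADA·ADA·ADA·ADA·ADA·ADA·ADA·ADA·ADA·ADA·ADA·ADA·ADA·ADA·ADA·ADA·ADA·ADA·ADA·ADA·ADA·ADA·ADA·ADA·ADA·ADA·ADA·ADA·ADA·ADA·ADA·ADA·ADA·B·CB·CB·B·CB
    A ↦ ADA
    B ↦ CB
    C ↦ B
    D ↦ ADA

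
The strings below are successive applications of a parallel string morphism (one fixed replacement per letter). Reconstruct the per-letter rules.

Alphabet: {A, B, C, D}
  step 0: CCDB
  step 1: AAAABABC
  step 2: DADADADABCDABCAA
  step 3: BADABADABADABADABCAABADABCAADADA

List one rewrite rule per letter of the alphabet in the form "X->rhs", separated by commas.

A->DA, B->BC, C->AA, D->BA

  step 2 ⇒ step 3: DADADADABCDABCAA ⇒ BA·DA·BA·DA·BA·DA·BA·DA·BC·AA·BA·DA·BC·AA·DA·DA
    A ↦ DA
    B ↦ BC
    C ↦ AA
    D ↦ BA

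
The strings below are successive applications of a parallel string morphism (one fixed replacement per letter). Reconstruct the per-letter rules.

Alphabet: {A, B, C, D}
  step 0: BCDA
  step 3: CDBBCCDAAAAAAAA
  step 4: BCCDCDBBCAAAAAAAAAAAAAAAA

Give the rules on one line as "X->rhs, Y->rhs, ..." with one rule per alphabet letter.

  step 3 ⇒ step 4: CDBBCCDAAAAAAAA ⇒ B·C·CD·CD·B·B·C·AA·AA·AA·AA·AA·AA·AA·AA
    A ↦ AA
    B ↦ CD
    C ↦ B
    D ↦ C

A->AA, B->CD, C->B, D->C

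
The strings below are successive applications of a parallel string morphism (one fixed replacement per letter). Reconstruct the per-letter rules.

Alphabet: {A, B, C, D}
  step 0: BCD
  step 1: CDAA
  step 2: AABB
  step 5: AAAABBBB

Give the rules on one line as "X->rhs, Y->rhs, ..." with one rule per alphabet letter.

A->B, B->CD, C->A, D->A

  step 1 ⇒ step 2: CDAA ⇒ A·A·B·B
    A ↦ B
    C ↦ A
    D ↦ A
  step 0 ⇒ step 1: BCD ⇒ CD·A·A
    B ↦ CD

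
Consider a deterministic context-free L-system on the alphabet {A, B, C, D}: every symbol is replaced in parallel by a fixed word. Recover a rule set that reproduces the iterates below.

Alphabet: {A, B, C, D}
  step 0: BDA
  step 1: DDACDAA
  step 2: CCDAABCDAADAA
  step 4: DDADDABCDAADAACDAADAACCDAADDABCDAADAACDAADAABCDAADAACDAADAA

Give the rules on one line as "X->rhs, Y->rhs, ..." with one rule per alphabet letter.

A->DAA, B->DDA, C->B, D->C

  step 1 ⇒ step 2: DDACDAA ⇒ C·C·DAA·B·C·DAA·DAA
    A ↦ DAA
    C ↦ B
    D ↦ C
  step 0 ⇒ step 1: BDA ⇒ DDA·C·DAA
    B ↦ DDA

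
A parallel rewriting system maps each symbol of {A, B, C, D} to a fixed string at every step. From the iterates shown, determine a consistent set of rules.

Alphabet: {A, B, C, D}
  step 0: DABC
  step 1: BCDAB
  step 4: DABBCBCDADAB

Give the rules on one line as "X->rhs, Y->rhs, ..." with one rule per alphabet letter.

  step 0 ⇒ step 1: DABC ⇒ B·C·DA·B
    A ↦ C
    B ↦ DA
    C ↦ B
    D ↦ B

A->C, B->DA, C->B, D->B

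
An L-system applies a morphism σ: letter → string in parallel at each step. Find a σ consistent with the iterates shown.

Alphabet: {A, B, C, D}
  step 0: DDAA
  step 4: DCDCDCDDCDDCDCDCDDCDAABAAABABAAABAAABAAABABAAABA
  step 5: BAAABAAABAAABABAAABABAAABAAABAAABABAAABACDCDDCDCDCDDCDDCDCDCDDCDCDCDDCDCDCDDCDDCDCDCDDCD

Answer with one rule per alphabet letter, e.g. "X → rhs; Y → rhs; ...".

A->CD, B->D, C->AA, D->BA

  step 4 ⇒ step 5: DCDCDCDDCDDCDCDCDDCDAABAAABABAAABAAABAAABABAAABA ⇒ BA·AA·BA·AA·BA·AA·BA·BA·AA·BA·BA·AA·BA·AA·BA·AA·BA·BA·AA·BA·CD·CD·D·CD·CD·CD·D·CD·D·CD·CD·CD·D·CD·CD·CD·D·CD·CD·CD·D·CD·D·CD·CD·CD·D·CD
    A ↦ CD
    B ↦ D
    C ↦ AA
    D ↦ BA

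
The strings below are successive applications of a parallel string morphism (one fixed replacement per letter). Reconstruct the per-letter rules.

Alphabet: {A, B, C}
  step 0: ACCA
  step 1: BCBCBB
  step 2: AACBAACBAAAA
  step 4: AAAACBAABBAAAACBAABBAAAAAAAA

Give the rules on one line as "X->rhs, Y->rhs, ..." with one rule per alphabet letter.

  step 1 ⇒ step 2: BCBCBB ⇒ AA·CB·AA·CB·AA·AA
    B ↦ AA
    C ↦ CB
  step 0 ⇒ step 1: ACCA ⇒ B·CB·CB·B
    A ↦ B

A->B, B->AA, C->CB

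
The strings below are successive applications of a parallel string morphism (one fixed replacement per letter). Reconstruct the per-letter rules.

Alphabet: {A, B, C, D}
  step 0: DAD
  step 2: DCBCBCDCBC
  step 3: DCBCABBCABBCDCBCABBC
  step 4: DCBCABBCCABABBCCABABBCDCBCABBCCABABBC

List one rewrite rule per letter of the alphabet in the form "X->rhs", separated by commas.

  step 3 ⇒ step 4: DCBCABBCABBCDCBCABBC ⇒ DC·BC·AB·BC·C·AB·AB·BC·C·AB·AB·BC·DC·BC·AB·BC·C·AB·AB·BC
    A ↦ C
    B ↦ AB
    C ↦ BC
    D ↦ DC

A->C, B->AB, C->BC, D->DC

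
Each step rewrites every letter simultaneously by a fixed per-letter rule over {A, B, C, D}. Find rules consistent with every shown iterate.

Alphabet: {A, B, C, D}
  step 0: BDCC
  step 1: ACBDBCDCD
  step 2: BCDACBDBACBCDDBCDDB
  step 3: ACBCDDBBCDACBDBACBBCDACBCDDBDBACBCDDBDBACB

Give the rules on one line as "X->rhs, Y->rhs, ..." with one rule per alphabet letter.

A->B, B->ACB, C->CD, D->DB

  step 2 ⇒ step 3: BCDACBDBACBCDDBCDDB ⇒ ACB·CD·DB·B·CD·ACB·DB·ACB·B·CD·ACB·CD·DB·DB·ACB·CD·DB·DB·ACB
    A ↦ B
    B ↦ ACB
    C ↦ CD
    D ↦ DB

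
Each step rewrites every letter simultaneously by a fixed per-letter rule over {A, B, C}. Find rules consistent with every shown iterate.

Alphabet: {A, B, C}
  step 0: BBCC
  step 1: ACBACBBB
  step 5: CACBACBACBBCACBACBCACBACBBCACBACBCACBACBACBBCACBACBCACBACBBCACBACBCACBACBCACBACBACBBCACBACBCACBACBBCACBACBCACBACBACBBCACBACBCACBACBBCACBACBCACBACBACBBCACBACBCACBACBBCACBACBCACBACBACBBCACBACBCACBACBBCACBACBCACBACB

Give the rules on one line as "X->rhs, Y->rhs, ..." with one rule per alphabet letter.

  step 0 ⇒ step 1: BBCC ⇒ ACB·ACB·B·B
    B ↦ ACB
    C ↦ B
    A ↦ CAC  (constrained at step 1)

A->CAC, B->ACB, C->B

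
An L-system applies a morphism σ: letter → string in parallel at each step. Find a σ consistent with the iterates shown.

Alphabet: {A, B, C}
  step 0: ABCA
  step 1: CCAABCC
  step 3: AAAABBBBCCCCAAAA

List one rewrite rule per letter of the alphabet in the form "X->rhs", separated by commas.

A->CC, B->AA, C->B

  step 0 ⇒ step 1: ABCA ⇒ CC·AA·B·CC
    A ↦ CC
    B ↦ AA
    C ↦ B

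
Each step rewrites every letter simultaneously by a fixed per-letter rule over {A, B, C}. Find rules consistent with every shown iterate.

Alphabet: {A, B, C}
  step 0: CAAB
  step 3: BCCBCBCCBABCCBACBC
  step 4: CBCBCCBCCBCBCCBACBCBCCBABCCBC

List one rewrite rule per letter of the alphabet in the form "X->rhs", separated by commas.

A->BA, B->C, C->BC

  step 3 ⇒ step 4: BCCBCBCCBABCCBACBC ⇒ C·BC·BC·C·BC·C·BC·BC·C·BA·C·BC·BC·C·BA·BC·C·BC
    A ↦ BA
    B ↦ C
    C ↦ BC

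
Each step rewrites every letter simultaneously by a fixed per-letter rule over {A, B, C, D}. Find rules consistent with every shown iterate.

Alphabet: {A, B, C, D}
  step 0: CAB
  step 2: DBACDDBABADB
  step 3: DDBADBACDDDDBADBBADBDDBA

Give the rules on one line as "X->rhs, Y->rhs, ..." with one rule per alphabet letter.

  step 2 ⇒ step 3: DBACDDBABADB ⇒ DD·BA·DB·AC·DD·DD·BA·DB·BA·DB·DD·BA
    A ↦ DB
    B ↦ BA
    C ↦ AC
    D ↦ DD

A->DB, B->BA, C->AC, D->DD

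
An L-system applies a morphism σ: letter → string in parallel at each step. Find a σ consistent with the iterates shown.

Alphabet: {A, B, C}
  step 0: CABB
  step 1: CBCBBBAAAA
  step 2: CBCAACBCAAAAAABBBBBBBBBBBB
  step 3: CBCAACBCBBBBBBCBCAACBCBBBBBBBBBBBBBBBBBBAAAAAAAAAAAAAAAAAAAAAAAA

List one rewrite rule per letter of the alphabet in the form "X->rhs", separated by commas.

  step 2 ⇒ step 3: CBCAACBCAAAAAABBBBBBBBBBBB ⇒ CBC·AA·CBC·BBB·BBB·CBC·AA·CBC·BBB·BBB·BBB·BBB·BBB·BBB·AA·AA·AA·AA·AA·AA·AA·AA·AA·AA·AA·AA
    A ↦ BBB
    B ↦ AA
    C ↦ CBC

A->BBB, B->AA, C->CBC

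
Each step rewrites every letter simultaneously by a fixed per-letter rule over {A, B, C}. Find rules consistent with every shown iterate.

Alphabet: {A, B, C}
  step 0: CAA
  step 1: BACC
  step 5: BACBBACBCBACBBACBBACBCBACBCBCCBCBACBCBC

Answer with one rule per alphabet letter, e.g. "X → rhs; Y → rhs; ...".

A->C, B->CB, C->BA

  step 0 ⇒ step 1: CAA ⇒ BA·C·C
    A ↦ C
    C ↦ BA
    B ↦ CB  (constrained at step 1)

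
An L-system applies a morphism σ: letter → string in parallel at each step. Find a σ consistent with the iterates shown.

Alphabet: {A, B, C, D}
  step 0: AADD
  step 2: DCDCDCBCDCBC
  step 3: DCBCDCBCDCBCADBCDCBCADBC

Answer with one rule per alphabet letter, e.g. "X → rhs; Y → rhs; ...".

A->D, B->AD, C->BC, D->DC

  step 2 ⇒ step 3: DCDCDCBCDCBC ⇒ DC·BC·DC·BC·DC·BC·AD·BC·DC·BC·AD·BC
    B ↦ AD
    C ↦ BC
    D ↦ DC
    A ↦ D  (constrained at step 0)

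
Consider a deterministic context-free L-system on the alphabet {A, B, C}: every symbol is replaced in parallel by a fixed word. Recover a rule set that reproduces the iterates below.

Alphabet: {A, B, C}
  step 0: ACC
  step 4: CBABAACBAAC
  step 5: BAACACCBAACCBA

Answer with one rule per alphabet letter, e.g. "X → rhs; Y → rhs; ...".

A->C, B->A, C->BA

  step 4 ⇒ step 5: CBABAACBAAC ⇒ BA·A·C·A·C·C·BA·A·C·C·BA
    A ↦ C
    B ↦ A
    C ↦ BA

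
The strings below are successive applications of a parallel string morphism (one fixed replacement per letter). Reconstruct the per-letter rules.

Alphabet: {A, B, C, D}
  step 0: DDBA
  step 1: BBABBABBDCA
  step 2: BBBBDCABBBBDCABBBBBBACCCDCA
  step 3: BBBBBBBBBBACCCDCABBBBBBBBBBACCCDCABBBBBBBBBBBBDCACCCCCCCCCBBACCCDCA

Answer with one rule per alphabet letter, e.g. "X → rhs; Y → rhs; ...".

  step 2 ⇒ step 3: BBBBDCABBBBDCABBBBBBACCCDCA ⇒ BB·BB·BB·BB·BBA·CCC·DCA·BB·BB·BB·BB·BBA·CCC·DCA·BB·BB·BB·BB·BB·BB·DCA·CCC·CCC·CCC·BBA·CCC·DCA
    A ↦ DCA
    B ↦ BB
    C ↦ CCC
    D ↦ BBA

A->DCA, B->BB, C->CCC, D->BBA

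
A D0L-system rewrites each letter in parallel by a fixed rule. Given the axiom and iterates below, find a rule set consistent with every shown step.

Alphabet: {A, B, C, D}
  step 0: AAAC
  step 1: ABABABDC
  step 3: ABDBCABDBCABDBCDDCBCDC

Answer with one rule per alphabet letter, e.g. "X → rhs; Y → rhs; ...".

  step 0 ⇒ step 1: AAAC ⇒ AB·AB·AB·DC
    A ↦ AB
    C ↦ DC
    B ↦ D  (constrained at step 1)
    D ↦ BC  (constrained at step 1)

A->AB, B->D, C->DC, D->BC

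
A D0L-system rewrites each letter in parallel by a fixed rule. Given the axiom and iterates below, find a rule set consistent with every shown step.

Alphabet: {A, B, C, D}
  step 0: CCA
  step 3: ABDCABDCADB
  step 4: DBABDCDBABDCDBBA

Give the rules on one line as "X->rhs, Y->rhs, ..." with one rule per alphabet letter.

  step 3 ⇒ step 4: ABDCABDCADB ⇒ DB·A·B·DC·DB·A·B·DC·DB·B·A
    A ↦ DB
    B ↦ A
    C ↦ DC
    D ↦ B

A->DB, B->A, C->DC, D->B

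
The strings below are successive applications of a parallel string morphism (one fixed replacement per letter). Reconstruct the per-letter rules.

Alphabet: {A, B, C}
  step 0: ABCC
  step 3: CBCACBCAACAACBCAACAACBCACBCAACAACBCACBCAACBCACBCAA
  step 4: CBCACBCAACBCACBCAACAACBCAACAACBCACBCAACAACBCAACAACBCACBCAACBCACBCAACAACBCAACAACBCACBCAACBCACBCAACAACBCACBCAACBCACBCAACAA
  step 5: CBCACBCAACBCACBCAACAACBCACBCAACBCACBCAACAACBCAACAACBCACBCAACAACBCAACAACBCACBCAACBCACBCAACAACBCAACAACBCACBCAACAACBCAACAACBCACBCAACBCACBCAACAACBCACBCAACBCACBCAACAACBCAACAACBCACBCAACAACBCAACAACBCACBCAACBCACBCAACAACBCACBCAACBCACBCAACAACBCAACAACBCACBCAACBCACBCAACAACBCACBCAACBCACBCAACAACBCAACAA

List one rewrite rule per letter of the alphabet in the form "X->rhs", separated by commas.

A->CAA, B->CA, C->CB

  step 4 ⇒ step 5: CBCACBCAACBCACBCAACAACBCAACAACBCACBCAACAACBCAACAACBCACBCAACBCACBCAACAACBCAACAACBCACBCAACBCACBCAACAACBCACBCAACBCACBCAACAA ⇒ CB·CA·CB·CAA·CB·CA·CB·CAA·CAA·CB·CA·CB·CAA·CB·CA·CB·CAA·CAA·CB·CAA·CAA·CB·CA·CB·CAA·CAA·CB·CAA·CAA·CB·CA·CB·CAA·CB·CA·CB·CAA·CAA·CB·CAA·CAA·CB·CA·CB·CAA·CAA·CB·CAA·CAA·CB·CA·CB·CAA·CB·CA·CB·CAA·CAA·CB·CA·CB·CAA·CB·CA·CB·CAA·CAA·CB·CAA·CAA·CB·CA·CB·CAA·CAA·CB·CAA·CAA·CB·CA·CB·CAA·CB·CA·CB·CAA·CAA·CB·CA·CB·CAA·CB·CA·CB·CAA·CAA·CB·CAA·CAA·CB·CA·CB·CAA·CB·CA·CB·CAA·CAA·CB·CA·CB·CAA·CB·CA·CB·CAA·CAA·CB·CAA·CAA
    A ↦ CAA
    B ↦ CA
    C ↦ CB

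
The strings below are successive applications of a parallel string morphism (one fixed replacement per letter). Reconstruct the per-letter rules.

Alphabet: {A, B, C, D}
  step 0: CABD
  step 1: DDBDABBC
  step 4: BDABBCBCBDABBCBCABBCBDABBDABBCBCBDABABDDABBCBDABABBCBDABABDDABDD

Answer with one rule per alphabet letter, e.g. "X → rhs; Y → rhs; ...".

  step 0 ⇒ step 1: CABD ⇒ DD·BD·AB·BC
    A ↦ BD
    B ↦ AB
    C ↦ DD
    D ↦ BC

A->BD, B->AB, C->DD, D->BC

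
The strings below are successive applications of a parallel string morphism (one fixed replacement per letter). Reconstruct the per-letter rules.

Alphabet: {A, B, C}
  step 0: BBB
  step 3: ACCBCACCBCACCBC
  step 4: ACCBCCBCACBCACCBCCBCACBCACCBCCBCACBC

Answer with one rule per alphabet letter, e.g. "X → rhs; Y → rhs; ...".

A->AC, B->A, C->CBC

  step 3 ⇒ step 4: ACCBCACCBCACCBC ⇒ AC·CBC·CBC·A·CBC·AC·CBC·CBC·A·CBC·AC·CBC·CBC·A·CBC
    A ↦ AC
    B ↦ A
    C ↦ CBC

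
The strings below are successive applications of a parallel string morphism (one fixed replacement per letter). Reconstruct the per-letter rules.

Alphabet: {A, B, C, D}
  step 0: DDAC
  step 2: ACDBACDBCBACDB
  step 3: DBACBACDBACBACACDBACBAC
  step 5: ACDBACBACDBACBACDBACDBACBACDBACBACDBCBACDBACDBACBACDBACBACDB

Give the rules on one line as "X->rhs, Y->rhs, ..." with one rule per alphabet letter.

  step 2 ⇒ step 3: ACDBACDBCBACDB ⇒ DB·A·CBA·C·DB·A·CBA·C·A·C·DB·A·CBA·C
    A ↦ DB
    B ↦ C
    C ↦ A
    D ↦ CBA

A->DB, B->C, C->A, D->CBA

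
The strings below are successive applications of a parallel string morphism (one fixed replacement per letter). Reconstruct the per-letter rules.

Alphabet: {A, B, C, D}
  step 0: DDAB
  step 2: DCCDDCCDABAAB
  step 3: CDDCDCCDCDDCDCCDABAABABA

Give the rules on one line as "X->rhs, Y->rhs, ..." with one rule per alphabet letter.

  step 2 ⇒ step 3: DCCDDCCDABAAB ⇒ CD·DC·DC·CD·CD·DC·DC·CD·AB·A·AB·AB·A
    A ↦ AB
    B ↦ A
    C ↦ DC
    D ↦ CD

A->AB, B->A, C->DC, D->CD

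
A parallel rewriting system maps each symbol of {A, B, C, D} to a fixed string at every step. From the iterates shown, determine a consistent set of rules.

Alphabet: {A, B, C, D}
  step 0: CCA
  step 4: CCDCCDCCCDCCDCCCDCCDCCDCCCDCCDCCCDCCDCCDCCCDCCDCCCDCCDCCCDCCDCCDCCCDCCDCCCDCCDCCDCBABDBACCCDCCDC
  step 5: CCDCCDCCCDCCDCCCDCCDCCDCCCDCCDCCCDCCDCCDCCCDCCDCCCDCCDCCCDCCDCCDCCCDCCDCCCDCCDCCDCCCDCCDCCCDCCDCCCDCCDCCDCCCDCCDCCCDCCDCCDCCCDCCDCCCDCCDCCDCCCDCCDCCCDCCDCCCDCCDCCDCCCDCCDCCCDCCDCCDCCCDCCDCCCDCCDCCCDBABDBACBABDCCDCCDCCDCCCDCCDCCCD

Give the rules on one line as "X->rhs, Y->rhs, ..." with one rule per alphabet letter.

A->BD, B->BA, C->CCD, D->C

  step 4 ⇒ step 5: CCDCCDCCCDCCDCCCDCCDCCDCCCDCCDCCCDCCDCCDCCCDCCDCCCDCCDCCCDCCDCCDCCCDCCDCCCDCCDCCDCBABDBACCCDCCDC ⇒ CCD·CCD·C·CCD·CCD·C·CCD·CCD·CCD·C·CCD·CCD·C·CCD·CCD·CCD·C·CCD·CCD·C·CCD·CCD·C·CCD·CCD·CCD·C·CCD·CCD·C·CCD·CCD·CCD·C·CCD·CCD·C·CCD·CCD·C·CCD·CCD·CCD·C·CCD·CCD·C·CCD·CCD·CCD·C·CCD·CCD·C·CCD·CCD·CCD·C·CCD·CCD·C·CCD·CCD·C·CCD·CCD·CCD·C·CCD·CCD·C·CCD·CCD·CCD·C·CCD·CCD·C·CCD·CCD·C·CCD·BA·BD·BA·C·BA·BD·CCD·CCD·CCD·C·CCD·CCD·C·CCD
    A ↦ BD
    B ↦ BA
    C ↦ CCD
    D ↦ C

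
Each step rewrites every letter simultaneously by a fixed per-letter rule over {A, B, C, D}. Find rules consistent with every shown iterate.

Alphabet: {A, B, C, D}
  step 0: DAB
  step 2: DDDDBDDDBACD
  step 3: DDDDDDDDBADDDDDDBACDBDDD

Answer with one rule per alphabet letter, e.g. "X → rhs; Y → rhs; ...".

  step 2 ⇒ step 3: DDDDBDDDBACD ⇒ DD·DD·DD·DD·BA·DD·DD·DD·BA·CD·BD·DD
    A ↦ CD
    B ↦ BA
    C ↦ BD
    D ↦ DD

A->CD, B->BA, C->BD, D->DD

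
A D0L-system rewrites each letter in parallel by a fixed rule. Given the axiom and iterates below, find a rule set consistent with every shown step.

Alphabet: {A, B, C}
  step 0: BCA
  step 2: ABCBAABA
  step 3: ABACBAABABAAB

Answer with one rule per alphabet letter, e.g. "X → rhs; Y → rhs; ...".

A->AB, B->A, C->CB

  step 2 ⇒ step 3: ABCBAABA ⇒ AB·A·CB·A·AB·AB·A·AB
    A ↦ AB
    B ↦ A
    C ↦ CB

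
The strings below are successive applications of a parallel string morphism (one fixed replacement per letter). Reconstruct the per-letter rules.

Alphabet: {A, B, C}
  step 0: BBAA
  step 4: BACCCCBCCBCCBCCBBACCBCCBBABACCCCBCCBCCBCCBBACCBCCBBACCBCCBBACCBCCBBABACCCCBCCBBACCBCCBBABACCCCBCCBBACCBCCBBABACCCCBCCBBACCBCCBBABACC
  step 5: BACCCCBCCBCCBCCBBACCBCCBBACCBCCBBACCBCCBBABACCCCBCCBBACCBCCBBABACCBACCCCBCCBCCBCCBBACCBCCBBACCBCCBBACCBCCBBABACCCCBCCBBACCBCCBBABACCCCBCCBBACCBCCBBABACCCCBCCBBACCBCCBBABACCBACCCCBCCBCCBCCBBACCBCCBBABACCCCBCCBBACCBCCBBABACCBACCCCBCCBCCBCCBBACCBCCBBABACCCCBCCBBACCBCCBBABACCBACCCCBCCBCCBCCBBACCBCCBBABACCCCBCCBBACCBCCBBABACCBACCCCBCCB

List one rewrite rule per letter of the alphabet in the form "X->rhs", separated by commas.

  step 4 ⇒ step 5: BACCCCBCCBCCBCCBBACCBCCBBABACCCCBCCBCCBCCBBACCBCCBBACCBCCBBACCBCCBBABACCCCBCCBBACCBCCBBABACCCCBCCBBACCBCCBBABACCCCBCCBBACCBCCBBABACC ⇒ BA·CC·CCB·CCB·CCB·CCB·BA·CCB·CCB·BA·CCB·CCB·BA·CCB·CCB·BA·BA·CC·CCB·CCB·BA·CCB·CCB·BA·BA·CC·BA·CC·CCB·CCB·CCB·CCB·BA·CCB·CCB·BA·CCB·CCB·BA·CCB·CCB·BA·BA·CC·CCB·CCB·BA·CCB·CCB·BA·BA·CC·CCB·CCB·BA·CCB·CCB·BA·BA·CC·CCB·CCB·BA·CCB·CCB·BA·BA·CC·BA·CC·CCB·CCB·CCB·CCB·BA·CCB·CCB·BA·BA·CC·CCB·CCB·BA·CCB·CCB·BA·BA·CC·BA·CC·CCB·CCB·CCB·CCB·BA·CCB·CCB·BA·BA·CC·CCB·CCB·BA·CCB·CCB·BA·BA·CC·BA·CC·CCB·CCB·CCB·CCB·BA·CCB·CCB·BA·BA·CC·CCB·CCB·BA·CCB·CCB·BA·BA·CC·BA·CC·CCB·CCB
    A ↦ CC
    B ↦ BA
    C ↦ CCB

A->CC, B->BA, C->CCB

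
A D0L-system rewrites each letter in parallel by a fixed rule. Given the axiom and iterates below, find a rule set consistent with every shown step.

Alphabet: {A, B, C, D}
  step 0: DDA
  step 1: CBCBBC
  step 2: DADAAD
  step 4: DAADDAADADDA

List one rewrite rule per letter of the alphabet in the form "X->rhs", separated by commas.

A->BC, B->A, C->D, D->CB

  step 1 ⇒ step 2: CBCBBC ⇒ D·A·D·A·A·D
    B ↦ A
    C ↦ D
  step 0 ⇒ step 1: DDA ⇒ CB·CB·BC
    A ↦ BC
  step 0 ⇒ step 1: DDA ⇒ CB·CB·BC
    D ↦ CB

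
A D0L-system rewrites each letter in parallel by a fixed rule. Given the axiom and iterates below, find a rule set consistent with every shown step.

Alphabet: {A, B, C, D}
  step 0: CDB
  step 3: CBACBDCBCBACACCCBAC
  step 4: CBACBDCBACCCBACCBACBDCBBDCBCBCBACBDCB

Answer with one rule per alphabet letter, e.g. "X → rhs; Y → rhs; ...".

A->BD, B->AC, C->CB, D->C

  step 3 ⇒ step 4: CBACBDCBCBACACCCBAC ⇒ CB·AC·BD·CB·AC·C·CB·AC·CB·AC·BD·CB·BD·CB·CB·CB·AC·BD·CB
    A ↦ BD
    B ↦ AC
    C ↦ CB
    D ↦ C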